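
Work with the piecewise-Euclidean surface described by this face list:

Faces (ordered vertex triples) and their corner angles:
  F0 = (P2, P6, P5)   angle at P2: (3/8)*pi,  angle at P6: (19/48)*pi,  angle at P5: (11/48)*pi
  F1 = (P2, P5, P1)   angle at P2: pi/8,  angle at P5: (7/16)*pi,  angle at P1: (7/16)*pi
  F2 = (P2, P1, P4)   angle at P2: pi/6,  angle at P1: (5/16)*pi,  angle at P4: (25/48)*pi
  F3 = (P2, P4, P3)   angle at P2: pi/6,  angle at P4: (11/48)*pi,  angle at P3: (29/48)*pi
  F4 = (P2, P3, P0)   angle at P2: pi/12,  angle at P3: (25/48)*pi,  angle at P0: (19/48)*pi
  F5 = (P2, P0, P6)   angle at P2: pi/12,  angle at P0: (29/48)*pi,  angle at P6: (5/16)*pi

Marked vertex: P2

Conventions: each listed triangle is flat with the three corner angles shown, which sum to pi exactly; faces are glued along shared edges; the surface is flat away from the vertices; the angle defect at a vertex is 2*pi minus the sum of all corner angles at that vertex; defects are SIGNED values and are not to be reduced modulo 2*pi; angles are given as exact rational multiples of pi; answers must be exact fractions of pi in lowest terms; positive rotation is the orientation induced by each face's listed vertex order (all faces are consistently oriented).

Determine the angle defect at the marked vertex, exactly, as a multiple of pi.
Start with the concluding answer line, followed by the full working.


Answer: defect(P2) = pi

Sum of corner angles at P2: pi
defect = 2*pi - pi


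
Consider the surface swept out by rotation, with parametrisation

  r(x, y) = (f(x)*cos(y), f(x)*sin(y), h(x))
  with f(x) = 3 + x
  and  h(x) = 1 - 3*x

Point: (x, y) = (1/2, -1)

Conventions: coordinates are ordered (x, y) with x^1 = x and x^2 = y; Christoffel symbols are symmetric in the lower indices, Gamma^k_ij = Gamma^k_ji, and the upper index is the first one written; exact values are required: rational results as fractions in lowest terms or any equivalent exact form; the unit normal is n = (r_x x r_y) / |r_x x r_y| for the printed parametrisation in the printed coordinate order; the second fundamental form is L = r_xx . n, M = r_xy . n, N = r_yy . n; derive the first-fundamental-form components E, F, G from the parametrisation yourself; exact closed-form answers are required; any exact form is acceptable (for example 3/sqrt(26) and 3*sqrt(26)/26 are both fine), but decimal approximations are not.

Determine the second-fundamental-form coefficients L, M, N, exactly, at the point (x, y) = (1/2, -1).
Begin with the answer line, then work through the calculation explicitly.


Answer: L = 0, M = 0, N = -21*sqrt(10)/20

f = 7/2, f' = 1, f'' = 0, h' = -3, h'' = 0
E = 10, F = 0, G = 49/4; answer radicand W^2 = 10
unnormalised second-form numerators: l = 0, m = 0, n = -21/2; L = l/sqrt(10), and similarly M = m/sqrt(W^2), N = n/sqrt(W^2)


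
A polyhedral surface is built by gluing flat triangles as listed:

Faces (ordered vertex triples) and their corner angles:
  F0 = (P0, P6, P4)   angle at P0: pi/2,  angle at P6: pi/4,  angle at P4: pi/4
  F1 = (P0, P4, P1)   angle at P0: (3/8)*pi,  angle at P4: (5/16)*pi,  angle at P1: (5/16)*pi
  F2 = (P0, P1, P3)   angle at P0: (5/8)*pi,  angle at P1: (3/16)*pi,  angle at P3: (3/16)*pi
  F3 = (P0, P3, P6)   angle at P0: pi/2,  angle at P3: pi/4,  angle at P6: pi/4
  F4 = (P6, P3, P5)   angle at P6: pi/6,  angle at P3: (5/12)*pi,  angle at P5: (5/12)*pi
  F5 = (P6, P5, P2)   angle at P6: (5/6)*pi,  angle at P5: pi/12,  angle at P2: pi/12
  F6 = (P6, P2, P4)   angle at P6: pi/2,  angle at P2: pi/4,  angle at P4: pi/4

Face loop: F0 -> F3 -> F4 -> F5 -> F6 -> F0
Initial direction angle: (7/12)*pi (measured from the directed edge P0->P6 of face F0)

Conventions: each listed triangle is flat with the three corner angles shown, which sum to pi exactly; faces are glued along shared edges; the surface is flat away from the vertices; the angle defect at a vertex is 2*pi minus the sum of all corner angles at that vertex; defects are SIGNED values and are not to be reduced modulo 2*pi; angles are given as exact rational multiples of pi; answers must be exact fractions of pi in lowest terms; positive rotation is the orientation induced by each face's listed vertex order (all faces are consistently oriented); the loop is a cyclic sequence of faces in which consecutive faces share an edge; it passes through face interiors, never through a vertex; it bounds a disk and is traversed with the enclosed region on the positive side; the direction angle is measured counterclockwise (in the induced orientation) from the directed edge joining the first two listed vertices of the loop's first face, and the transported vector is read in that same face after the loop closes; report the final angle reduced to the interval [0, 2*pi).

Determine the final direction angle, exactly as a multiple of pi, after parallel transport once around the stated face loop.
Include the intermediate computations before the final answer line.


enclosed vertex P6: corner angles sum to 2*pi, defect = 2*pi - 2*pi = 0
summing the enclosed defects onto the initial angle, mod 2*pi in the induced orientation:
final angle = (7/12)*pi + 0 = (7/12)*pi (mod 2*pi)

Answer: final direction angle = (7/12)*pi


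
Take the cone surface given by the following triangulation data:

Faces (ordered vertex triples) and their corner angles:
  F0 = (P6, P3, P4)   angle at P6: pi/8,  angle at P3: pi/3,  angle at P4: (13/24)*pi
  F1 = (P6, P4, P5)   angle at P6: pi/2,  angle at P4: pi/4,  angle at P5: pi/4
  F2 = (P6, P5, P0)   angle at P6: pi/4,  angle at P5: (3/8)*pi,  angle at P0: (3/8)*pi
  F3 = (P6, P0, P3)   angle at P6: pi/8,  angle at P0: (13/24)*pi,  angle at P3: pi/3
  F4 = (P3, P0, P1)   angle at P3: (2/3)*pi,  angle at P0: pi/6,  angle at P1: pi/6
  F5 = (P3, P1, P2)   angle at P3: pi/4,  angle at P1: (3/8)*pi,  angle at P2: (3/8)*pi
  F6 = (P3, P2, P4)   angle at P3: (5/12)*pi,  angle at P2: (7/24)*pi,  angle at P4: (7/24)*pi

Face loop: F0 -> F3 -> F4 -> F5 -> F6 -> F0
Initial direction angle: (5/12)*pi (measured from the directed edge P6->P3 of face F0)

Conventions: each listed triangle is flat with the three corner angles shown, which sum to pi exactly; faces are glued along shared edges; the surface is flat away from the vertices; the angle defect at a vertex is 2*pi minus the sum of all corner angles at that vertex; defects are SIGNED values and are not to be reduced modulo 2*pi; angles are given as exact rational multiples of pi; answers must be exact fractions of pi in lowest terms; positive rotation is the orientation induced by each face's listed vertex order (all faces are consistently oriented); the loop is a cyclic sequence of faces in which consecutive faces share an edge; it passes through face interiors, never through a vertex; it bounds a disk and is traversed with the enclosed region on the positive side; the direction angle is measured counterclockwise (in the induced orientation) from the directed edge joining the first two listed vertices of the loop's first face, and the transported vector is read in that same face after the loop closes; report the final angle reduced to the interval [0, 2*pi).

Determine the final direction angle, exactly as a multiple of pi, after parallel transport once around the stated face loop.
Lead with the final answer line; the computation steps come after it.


Answer: final direction angle = (5/12)*pi

enclosed vertex P3: corner angles sum to 2*pi, defect = 2*pi - 2*pi = 0
transport around the loop rotates by the sum of enclosed defects; add to the initial angle mod 2*pi
final angle = (5/12)*pi + 0 = (5/12)*pi (mod 2*pi)


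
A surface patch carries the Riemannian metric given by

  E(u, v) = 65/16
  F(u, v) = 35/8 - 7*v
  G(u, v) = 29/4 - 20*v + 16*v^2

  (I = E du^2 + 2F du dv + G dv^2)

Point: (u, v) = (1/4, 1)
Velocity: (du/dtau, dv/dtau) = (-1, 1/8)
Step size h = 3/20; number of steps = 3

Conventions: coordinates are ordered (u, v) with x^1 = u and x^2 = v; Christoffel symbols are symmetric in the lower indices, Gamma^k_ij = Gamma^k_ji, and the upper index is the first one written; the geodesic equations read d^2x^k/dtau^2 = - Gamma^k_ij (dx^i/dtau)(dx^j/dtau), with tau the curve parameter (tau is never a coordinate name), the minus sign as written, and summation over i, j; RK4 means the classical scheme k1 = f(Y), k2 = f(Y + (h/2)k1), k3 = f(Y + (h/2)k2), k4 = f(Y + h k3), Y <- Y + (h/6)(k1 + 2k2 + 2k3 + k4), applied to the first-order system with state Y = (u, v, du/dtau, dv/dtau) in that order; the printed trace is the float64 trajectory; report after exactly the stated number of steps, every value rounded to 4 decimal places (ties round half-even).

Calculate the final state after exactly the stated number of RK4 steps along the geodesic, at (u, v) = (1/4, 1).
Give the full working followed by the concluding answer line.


f(Y) = (du/dtau, dv/dtau, -Gamma^u_ij Y'^i Y'^j, -Gamma^v_ij Y'^i Y'^j) with the Gammas evaluated at the stage position; h = 0.150000; intermediate values shown to 6 dp
step 0: u = 0.2500, v = 1.0000, du/dtau = -1.0000, dv/dtau = 0.1250
step 1:
  k1: at (u, v) = (0.250000, 1.000000), (du/dtau, dv/dtau) = (-1.000000, 0.125000); Gamma_uuu = 0.000000, Gamma_uuv = 0.000000, Gamma_uvv = -1.108911, Gamma_vuu = 0.000000, Gamma_vuv = 0.000000, Gamma_vvv = 0.950495; k1 = (-1.000000, 0.125000, 0.017327, -0.014851)
  k2: at (u, v) = (0.175000, 1.009375), (du/dtau, dv/dtau) = (-0.998700, 0.123886); Gamma_uuu = 0.000000, Gamma_uuv = 0.000000, Gamma_uvv = -1.089256, Gamma_vuu = 0.000000, Gamma_vuv = 0.000000, Gamma_vvv = 0.956989; k2 = (-0.998700, 0.123886, 0.016718, -0.014688)
  k3: at (u, v) = (0.175097, 1.009291), (du/dtau, dv/dtau) = (-0.998746, 0.123898); Gamma_uuu = 0.000000, Gamma_uuv = 0.000000, Gamma_uvv = -1.089430, Gamma_vuu = 0.000000, Gamma_vuv = 0.000000, Gamma_vvv = 0.956934; k3 = (-0.998746, 0.123898, 0.016724, -0.014690)
  k4: at (u, v) = (0.100188, 1.018585), (du/dtau, dv/dtau) = (-0.997491, 0.122797); Gamma_uuu = 0.000000, Gamma_uuv = 0.000000, Gamma_uvv = -1.070166, Gamma_vuu = 0.000000, Gamma_vuv = 0.000000, Gamma_vvv = 0.962745; k4 = (-0.997491, 0.122797, 0.016137, -0.014517)
  Y <- Y + (h/6)(k1 + 2k2 + 2k3 + k4): u = 0.1002, v = 1.0186, du/dtau = -0.9975, dv/dtau = 0.1228
step 2:
  k1: at (u, v) = (0.100190, 1.018584), (du/dtau, dv/dtau) = (-0.997491, 0.122797); Gamma_uuu = 0.000000, Gamma_uuv = 0.000000, Gamma_uvv = -1.070167, Gamma_vuu = 0.000000, Gamma_vuv = 0.000000, Gamma_vvv = 0.962745; k1 = (-0.997491, 0.122797, 0.016137, -0.014517)
  k2: at (u, v) = (0.025379, 1.027794), (du/dtau, dv/dtau) = (-0.996281, 0.121708); Gamma_uuu = 0.000000, Gamma_uuv = 0.000000, Gamma_uvv = -1.051306, Gamma_vuu = 0.000000, Gamma_vuv = 0.000000, Gamma_vvv = 0.967907; k2 = (-0.996281, 0.121708, 0.015573, -0.014337)
  k3: at (u, v) = (0.025469, 1.027712), (du/dtau, dv/dtau) = (-0.996323, 0.121722); Gamma_uuu = 0.000000, Gamma_uuv = 0.000000, Gamma_uvv = -1.051472, Gamma_vuu = 0.000000, Gamma_vuv = 0.000000, Gamma_vvv = 0.967864; k3 = (-0.996323, 0.121722, 0.015579, -0.014340)
  k4: at (u, v) = (-0.049258, 1.036842), (du/dtau, dv/dtau) = (-0.995155, 0.120646); Gamma_uuu = 0.000000, Gamma_uuv = 0.000000, Gamma_uvv = -1.033008, Gamma_vuu = 0.000000, Gamma_vuv = 0.000000, Gamma_vvv = 0.972426; k4 = (-0.995155, 0.120646, 0.015036, -0.014154)
  Y <- Y + (h/6)(k1 + 2k2 + 2k3 + k4): u = -0.0493, v = 1.0368, du/dtau = -0.9952, dv/dtau = 0.1206
step 3:
  k1: at (u, v) = (-0.049256, 1.036842), (du/dtau, dv/dtau) = (-0.995154, 0.120646); Gamma_uuu = 0.000000, Gamma_uuv = 0.000000, Gamma_uvv = -1.033009, Gamma_vuu = 0.000000, Gamma_vuv = 0.000000, Gamma_vvv = 0.972426; k1 = (-0.995154, 0.120646, 0.015036, -0.014154)
  k2: at (u, v) = (-0.123893, 1.045890), (du/dtau, dv/dtau) = (-0.994027, 0.119585); Gamma_uuu = 0.000000, Gamma_uuv = 0.000000, Gamma_uvv = -1.014952, Gamma_vuu = 0.000000, Gamma_vuv = 0.000000, Gamma_vvv = 0.976419; k2 = (-0.994027, 0.119585, 0.014514, -0.013963)
  k3: at (u, v) = (-0.123808, 1.045811), (du/dtau, dv/dtau) = (-0.994066, 0.119599); Gamma_uuu = 0.000000, Gamma_uuv = 0.000000, Gamma_uvv = -1.015110, Gamma_vuu = 0.000000, Gamma_vuv = 0.000000, Gamma_vvv = 0.976386; k3 = (-0.994066, 0.119599, 0.014520, -0.013966)
  k4: at (u, v) = (-0.198366, 1.054782), (du/dtau, dv/dtau) = (-0.992976, 0.118551); Gamma_uuu = 0.000000, Gamma_uuv = 0.000000, Gamma_uvv = -0.997450, Gamma_vuu = 0.000000, Gamma_vuv = 0.000000, Gamma_vvv = 0.979853; k4 = (-0.992976, 0.118551, 0.014019, -0.013771)
  Y <- Y + (h/6)(k1 + 2k2 + 2k3 + k4): u = -0.1984, v = 1.0548, du/dtau = -0.9930, dv/dtau = 0.1186

Answer: u = -0.1984, v = 1.0548, du/dtau = -0.9930, dv/dtau = 0.1186


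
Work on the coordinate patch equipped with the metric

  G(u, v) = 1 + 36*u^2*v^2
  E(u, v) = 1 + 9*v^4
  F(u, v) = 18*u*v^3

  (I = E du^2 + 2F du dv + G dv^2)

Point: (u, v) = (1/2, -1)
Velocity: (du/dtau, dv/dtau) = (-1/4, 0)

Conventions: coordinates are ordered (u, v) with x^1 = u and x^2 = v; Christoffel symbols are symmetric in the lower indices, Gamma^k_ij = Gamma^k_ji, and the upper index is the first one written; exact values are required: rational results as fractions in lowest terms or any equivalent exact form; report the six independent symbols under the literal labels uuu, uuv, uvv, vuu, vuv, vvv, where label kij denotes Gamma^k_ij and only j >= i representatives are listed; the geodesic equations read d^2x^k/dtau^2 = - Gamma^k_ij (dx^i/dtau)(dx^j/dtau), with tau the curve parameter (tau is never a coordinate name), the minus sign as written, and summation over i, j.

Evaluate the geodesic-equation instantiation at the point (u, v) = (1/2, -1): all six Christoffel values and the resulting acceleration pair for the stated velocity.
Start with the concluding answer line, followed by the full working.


Answer: Gamma_uuu = 0, Gamma_uuv = -18/19, Gamma_uvv = 9/19, Gamma_vuu = 0, Gamma_vuv = 18/19, Gamma_vvv = -9/19; accelerations (d^2u/dtau^2, d^2v/dtau^2) = (0, 0)

E = 10, F = -9, G = 10 at the point
E_u = 0, E_v = -36, F_u = -18, F_v = 27, G_u = 36, G_v = -18
EG - F^2 = 19;  g^inv = (1/19) * [[10, 9], [9, 10]]
first-kind symbols [ij,l] = (1/2)(d_i g_jl + d_j g_il - d_l g_ij): [uu,u] = E_u/2 = 0, [uu,v] = F_u - E_v/2 = 0, [uv,u] = E_v/2 = -18, [uv,v] = G_u/2 = 18, [vv,u] = F_v - G_u/2 = 9, [vv,v] = G_v/2 = -9
Gamma^u_ij = (G*[ij,u] - F*[ij,v])/(EG - F^2), Gamma^v_ij = (E*[ij,v] - F*[ij,u])/(EG - F^2)
Gamma_uuu = 0, Gamma_uuv = -18/19, Gamma_uvv = 9/19, Gamma_vuu = 0, Gamma_vuv = 18/19, Gamma_vvv = -9/19
d^2u/dtau^2 = -(Gamma_uuu*(-1/4)^2 + 2*Gamma_uuv*(-1/4)*(0) + Gamma_uvv*(0)^2) = 0
d^2v/dtau^2 = -(Gamma_vuu*(-1/4)^2 + 2*Gamma_vuv*(-1/4)*(0) + Gamma_vvv*(0)^2) = 0


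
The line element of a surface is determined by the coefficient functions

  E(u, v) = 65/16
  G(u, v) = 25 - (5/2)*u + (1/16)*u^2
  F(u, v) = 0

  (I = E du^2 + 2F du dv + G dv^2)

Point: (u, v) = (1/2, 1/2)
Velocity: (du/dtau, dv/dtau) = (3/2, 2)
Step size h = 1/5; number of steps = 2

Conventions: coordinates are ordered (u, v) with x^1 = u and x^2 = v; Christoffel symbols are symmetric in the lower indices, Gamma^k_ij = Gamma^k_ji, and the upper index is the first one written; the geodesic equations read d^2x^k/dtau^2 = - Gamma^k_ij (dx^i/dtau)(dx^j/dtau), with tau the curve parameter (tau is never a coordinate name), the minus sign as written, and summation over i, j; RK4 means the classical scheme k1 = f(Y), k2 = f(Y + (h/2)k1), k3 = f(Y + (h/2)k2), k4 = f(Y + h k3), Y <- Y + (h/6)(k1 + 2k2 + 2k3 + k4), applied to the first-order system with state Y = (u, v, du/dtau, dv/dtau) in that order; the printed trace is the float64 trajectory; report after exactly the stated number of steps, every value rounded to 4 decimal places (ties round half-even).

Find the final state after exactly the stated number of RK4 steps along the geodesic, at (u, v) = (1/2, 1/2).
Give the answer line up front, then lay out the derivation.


Answer: u = 1.0012, v = 1.3225, du/dtau = 0.9995, dv/dtau = 2.1069

f(Y) = (du/dtau, dv/dtau, -Gamma^u_ij Y'^i Y'^j, -Gamma^v_ij Y'^i Y'^j) with the Gammas evaluated at the stage position; h = 0.200000; intermediate values shown to 6 dp
step 0: u = 0.5000, v = 0.5000, du/dtau = 1.5000, dv/dtau = 2.0000
step 1:
  k1: at (u, v) = (0.500000, 0.500000), (du/dtau, dv/dtau) = (1.500000, 2.000000); Gamma_uuu = 0.000000, Gamma_uuv = 0.000000, Gamma_uvv = 0.300000, Gamma_vuu = 0.000000, Gamma_vuv = -0.051282, Gamma_vvv = 0.000000; k1 = (1.500000, 2.000000, -1.200000, 0.307692)
  k2: at (u, v) = (0.650000, 0.700000), (du/dtau, dv/dtau) = (1.380000, 2.030769); Gamma_uuu = 0.000000, Gamma_uuv = 0.000000, Gamma_uvv = 0.297692, Gamma_vuu = 0.000000, Gamma_vuv = -0.051680, Gamma_vvv = 0.000000; k2 = (1.380000, 2.030769, -1.227690, 0.289660)
  k3: at (u, v) = (0.638000, 0.703077), (du/dtau, dv/dtau) = (1.377231, 2.028966); Gamma_uuu = 0.000000, Gamma_uuv = 0.000000, Gamma_uvv = 0.297877, Gamma_vuu = 0.000000, Gamma_vuv = -0.051648, Gamma_vvv = 0.000000; k3 = (1.377231, 2.028966, -1.226271, 0.288643)
  k4: at (u, v) = (0.775446, 0.905793), (du/dtau, dv/dtau) = (1.254746, 2.057729); Gamma_uuu = 0.000000, Gamma_uuv = 0.000000, Gamma_uvv = 0.295762, Gamma_vuu = 0.000000, Gamma_vuv = -0.052017, Gamma_vvv = 0.000000; k4 = (1.254746, 2.057729, -1.252331, 0.268607)
  Y <- Y + (h/6)(k1 + 2k2 + 2k3 + k4): u = 0.7756, v = 0.9059, du/dtau = 1.2547, dv/dtau = 2.0578
step 2:
  k1: at (u, v) = (0.775640, 0.905907), (du/dtau, dv/dtau) = (1.254658, 2.057764); Gamma_uuu = 0.000000, Gamma_uuv = 0.000000, Gamma_uvv = 0.295759, Gamma_vuu = 0.000000, Gamma_vuv = -0.052017, Gamma_vvv = 0.000000; k1 = (1.254658, 2.057764, -1.252361, 0.268596)
  k2: at (u, v) = (0.901106, 1.111683), (du/dtau, dv/dtau) = (1.129422, 2.084623); Gamma_uuu = 0.000000, Gamma_uuv = 0.000000, Gamma_uvv = 0.293829, Gamma_vuu = 0.000000, Gamma_vuv = -0.052359, Gamma_vvv = 0.000000; k2 = (1.129422, 2.084623, -1.276880, 0.246550)
  k3: at (u, v) = (0.888582, 1.114369), (du/dtau, dv/dtau) = (1.126970, 2.082419); Gamma_uuu = 0.000000, Gamma_uuv = 0.000000, Gamma_uvv = 0.294022, Gamma_vuu = 0.000000, Gamma_vuv = -0.052325, Gamma_vvv = 0.000000; k3 = (1.126970, 2.082419, -1.275016, 0.245594)
  k4: at (u, v) = (1.001034, 1.322390), (du/dtau, dv/dtau) = (0.999655, 2.106882); Gamma_uuu = 0.000000, Gamma_uuv = 0.000000, Gamma_uvv = 0.292292, Gamma_vuu = 0.000000, Gamma_vuv = -0.052634, Gamma_vvv = 0.000000; k4 = (0.999655, 2.106882, -1.297470, 0.221713)
  Y <- Y + (h/6)(k1 + 2k2 + 2k3 + k4): u = 1.0012, v = 1.3225, du/dtau = 0.9995, dv/dtau = 2.1069


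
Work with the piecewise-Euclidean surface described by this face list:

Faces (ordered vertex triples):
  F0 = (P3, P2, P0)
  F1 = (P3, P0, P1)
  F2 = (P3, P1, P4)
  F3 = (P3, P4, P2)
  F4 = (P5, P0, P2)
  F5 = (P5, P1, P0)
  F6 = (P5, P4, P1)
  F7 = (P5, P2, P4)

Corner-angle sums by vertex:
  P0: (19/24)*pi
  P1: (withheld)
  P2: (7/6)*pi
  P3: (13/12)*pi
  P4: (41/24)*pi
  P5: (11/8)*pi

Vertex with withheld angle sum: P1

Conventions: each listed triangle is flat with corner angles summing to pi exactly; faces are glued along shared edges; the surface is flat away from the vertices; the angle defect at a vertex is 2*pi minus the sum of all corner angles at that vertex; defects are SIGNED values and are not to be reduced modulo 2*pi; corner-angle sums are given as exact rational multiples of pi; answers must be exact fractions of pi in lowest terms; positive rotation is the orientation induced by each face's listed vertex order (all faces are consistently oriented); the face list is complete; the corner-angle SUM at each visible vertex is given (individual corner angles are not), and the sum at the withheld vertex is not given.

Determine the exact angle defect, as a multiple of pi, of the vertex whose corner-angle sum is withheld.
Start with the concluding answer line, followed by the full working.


Answer: defect(P1) = pi/8

V = 6, E = 12, F = 8; chi = V - E + F = 2
Gauss-Bonnet: total defect = 2*pi*chi = 4*pi; visible defects sum to (31/8)*pi


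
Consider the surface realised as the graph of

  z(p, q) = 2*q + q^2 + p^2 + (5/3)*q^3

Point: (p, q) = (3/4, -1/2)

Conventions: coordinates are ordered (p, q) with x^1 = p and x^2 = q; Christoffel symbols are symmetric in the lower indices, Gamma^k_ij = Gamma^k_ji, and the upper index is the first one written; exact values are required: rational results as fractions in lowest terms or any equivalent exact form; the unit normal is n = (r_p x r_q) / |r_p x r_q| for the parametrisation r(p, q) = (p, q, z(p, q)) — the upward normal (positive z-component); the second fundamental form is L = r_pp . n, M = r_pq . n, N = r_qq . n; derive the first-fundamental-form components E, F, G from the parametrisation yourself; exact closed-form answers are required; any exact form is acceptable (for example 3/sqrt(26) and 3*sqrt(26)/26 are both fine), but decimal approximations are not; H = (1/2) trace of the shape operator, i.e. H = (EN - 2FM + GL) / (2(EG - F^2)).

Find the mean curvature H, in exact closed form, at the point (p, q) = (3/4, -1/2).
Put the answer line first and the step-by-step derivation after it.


Answer: H = 4*sqrt(133)/931

z_p = 3/2, z_q = 9/4, z_pp = 2, z_pq = 0, z_qq = -3
E = 13/4, F = 27/8, G = 97/16; answer radicand W^2 = 133/16
unnormalised second-form numerators: l = 2, m = 0, n = -3; L = l/sqrt(133/16), and similarly M = m/sqrt(W^2), N = n/sqrt(W^2)
H = (E*n - 2*F*m + G*l) / (2*(EG - F^2)*sqrt(W^2)); E*n - 2*F*m + G*l = 19/8, EG - F^2 = 133/16, so H = (1/7)/sqrt(133/16)


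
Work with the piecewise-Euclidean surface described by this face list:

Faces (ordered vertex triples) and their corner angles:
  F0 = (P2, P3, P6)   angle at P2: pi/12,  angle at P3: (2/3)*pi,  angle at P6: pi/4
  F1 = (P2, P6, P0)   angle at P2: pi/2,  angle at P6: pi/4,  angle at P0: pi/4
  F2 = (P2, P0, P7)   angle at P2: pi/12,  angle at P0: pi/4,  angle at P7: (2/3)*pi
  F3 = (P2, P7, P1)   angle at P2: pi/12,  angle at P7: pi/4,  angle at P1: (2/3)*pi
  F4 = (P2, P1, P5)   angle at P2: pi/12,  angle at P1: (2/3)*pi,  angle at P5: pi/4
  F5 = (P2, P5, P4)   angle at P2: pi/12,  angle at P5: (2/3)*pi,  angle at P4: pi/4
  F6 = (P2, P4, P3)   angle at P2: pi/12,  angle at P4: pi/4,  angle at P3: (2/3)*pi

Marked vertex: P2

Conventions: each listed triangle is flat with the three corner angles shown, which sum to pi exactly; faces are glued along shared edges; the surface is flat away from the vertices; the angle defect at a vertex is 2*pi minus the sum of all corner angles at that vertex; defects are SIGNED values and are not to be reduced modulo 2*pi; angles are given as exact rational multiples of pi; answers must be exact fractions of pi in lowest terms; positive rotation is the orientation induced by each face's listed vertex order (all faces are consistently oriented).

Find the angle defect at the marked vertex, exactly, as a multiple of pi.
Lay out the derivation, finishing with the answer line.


Sum of corner angles at P2: pi
defect = 2*pi - pi

Answer: defect(P2) = pi


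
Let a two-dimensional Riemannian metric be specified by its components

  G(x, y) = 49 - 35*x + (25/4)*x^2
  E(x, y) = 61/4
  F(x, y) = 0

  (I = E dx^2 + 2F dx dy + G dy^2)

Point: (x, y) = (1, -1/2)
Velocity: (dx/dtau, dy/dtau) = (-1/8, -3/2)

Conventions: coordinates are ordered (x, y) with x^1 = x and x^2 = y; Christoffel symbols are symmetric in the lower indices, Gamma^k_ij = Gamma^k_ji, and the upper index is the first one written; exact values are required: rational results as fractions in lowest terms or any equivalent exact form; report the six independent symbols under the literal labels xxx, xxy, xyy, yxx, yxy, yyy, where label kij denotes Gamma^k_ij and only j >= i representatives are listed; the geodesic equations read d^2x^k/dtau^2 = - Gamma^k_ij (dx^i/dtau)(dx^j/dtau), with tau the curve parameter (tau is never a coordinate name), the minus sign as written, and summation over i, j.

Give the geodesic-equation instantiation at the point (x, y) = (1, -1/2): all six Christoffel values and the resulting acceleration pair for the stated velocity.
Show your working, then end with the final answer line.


E = 61/4, F = 0, G = 81/4 at the point
E_x = 0, E_y = 0, F_x = 0, F_y = 0, G_x = -45/2, G_y = 0
EG - F^2 = 4941/16;  g^inv = (16/4941) * [[81/4, 0], [0, 61/4]]
first-kind symbols [ij,l] = (1/2)(d_i g_jl + d_j g_il - d_l g_ij): [xx,x] = E_x/2 = 0, [xx,y] = F_x - E_y/2 = 0, [xy,x] = E_y/2 = 0, [xy,y] = G_x/2 = -45/4, [yy,x] = F_y - G_x/2 = 45/4, [yy,y] = G_y/2 = 0
Gamma^x_ij = (G*[ij,x] - F*[ij,y])/(EG - F^2), Gamma^y_ij = (E*[ij,y] - F*[ij,x])/(EG - F^2)
Gamma_xxx = 0, Gamma_xxy = 0, Gamma_xyy = 45/61, Gamma_yxx = 0, Gamma_yxy = -5/9, Gamma_yyy = 0
d^2x/dtau^2 = -(Gamma_xxx*(-1/8)^2 + 2*Gamma_xxy*(-1/8)*(-3/2) + Gamma_xyy*(-3/2)^2) = -405/244
d^2y/dtau^2 = -(Gamma_yxx*(-1/8)^2 + 2*Gamma_yxy*(-1/8)*(-3/2) + Gamma_yyy*(-3/2)^2) = 5/24

Answer: Gamma_xxx = 0, Gamma_xxy = 0, Gamma_xyy = 45/61, Gamma_yxx = 0, Gamma_yxy = -5/9, Gamma_yyy = 0; accelerations (d^2x/dtau^2, d^2y/dtau^2) = (-405/244, 5/24)


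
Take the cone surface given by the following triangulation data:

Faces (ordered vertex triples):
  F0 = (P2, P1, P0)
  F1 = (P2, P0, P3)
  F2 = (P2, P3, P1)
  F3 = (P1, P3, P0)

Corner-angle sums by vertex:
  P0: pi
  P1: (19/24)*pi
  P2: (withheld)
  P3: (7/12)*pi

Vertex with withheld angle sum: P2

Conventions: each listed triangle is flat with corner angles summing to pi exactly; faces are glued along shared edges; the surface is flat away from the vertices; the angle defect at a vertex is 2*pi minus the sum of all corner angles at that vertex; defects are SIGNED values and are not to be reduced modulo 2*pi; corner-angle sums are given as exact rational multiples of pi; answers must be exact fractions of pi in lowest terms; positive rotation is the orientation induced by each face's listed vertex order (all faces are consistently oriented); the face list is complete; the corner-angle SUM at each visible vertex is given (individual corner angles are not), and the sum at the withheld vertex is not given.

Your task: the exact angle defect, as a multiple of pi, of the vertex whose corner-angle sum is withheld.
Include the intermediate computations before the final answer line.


V = 4, E = 6, F = 4; chi = V - E + F = 2
Gauss-Bonnet: total defect = 2*pi*chi = 4*pi; visible defects sum to (29/8)*pi

Answer: defect(P2) = (3/8)*pi


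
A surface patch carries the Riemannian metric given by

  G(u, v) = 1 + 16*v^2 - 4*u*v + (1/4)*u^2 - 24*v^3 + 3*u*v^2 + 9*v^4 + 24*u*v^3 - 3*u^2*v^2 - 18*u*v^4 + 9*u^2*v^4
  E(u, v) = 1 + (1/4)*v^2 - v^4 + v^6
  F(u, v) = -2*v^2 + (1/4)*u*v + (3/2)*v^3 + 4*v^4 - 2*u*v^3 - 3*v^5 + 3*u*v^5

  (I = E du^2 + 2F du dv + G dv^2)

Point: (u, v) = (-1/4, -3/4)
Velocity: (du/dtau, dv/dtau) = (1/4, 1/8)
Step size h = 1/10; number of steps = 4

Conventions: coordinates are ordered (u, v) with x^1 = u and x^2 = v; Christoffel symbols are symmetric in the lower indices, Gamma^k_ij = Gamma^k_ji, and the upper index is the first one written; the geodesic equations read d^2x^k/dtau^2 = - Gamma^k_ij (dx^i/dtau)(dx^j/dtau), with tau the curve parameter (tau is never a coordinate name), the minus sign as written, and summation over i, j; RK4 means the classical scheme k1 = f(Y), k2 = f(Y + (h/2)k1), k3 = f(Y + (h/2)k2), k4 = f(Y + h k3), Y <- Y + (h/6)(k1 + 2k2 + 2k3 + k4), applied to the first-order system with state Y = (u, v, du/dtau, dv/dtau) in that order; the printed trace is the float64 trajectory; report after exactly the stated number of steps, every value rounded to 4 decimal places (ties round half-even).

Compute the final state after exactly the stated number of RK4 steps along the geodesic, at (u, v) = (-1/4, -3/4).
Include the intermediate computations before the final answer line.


f(Y) = (du/dtau, dv/dtau, -Gamma^u_ij Y'^i Y'^j, -Gamma^v_ij Y'^i Y'^j) with the Gammas evaluated at the stage position; h = 0.100000; intermediate values shown to 6 dp
step 0: u = -0.2500, v = -0.7500, du/dtau = 0.2500, dv/dtau = 0.1250
step 1:
  k1: at (u, v) = (-0.250000, -0.750000), (du/dtau, dv/dtau) = (0.250000, 0.125000); Gamma_uuu = 0.000000, Gamma_uuv = -0.002154, Gamma_uvv = -0.017456, Gamma_vuu = 0.000000, Gamma_vuv = -0.229006, Gamma_vvv = -1.856158; k1 = (0.250000, 0.125000, 0.000407, 0.043315)
  k2: at (u, v) = (-0.237500, -0.743750), (du/dtau, dv/dtau) = (0.250020, 0.127166); Gamma_uuu = 0.000000, Gamma_uuv = -0.001826, Gamma_uvv = -0.014996, Gamma_vuu = 0.000000, Gamma_vuv = -0.226735, Gamma_vvv = -1.862065; k2 = (0.250020, 0.127166, 0.000359, 0.044529)
  k3: at (u, v) = (-0.237499, -0.743642), (du/dtau, dv/dtau) = (0.250018, 0.127226); Gamma_uuu = 0.000000, Gamma_uuv = -0.001820, Gamma_uvv = -0.014953, Gamma_vuu = 0.000000, Gamma_vuv = -0.226685, Gamma_vvv = -1.862268; k3 = (0.250018, 0.127226, 0.000358, 0.044565)
  k4: at (u, v) = (-0.224998, -0.737277), (du/dtau, dv/dtau) = (0.250036, 0.129456); Gamma_uuu = 0.000000, Gamma_uuv = -0.001491, Gamma_uvv = -0.012417, Gamma_vuu = 0.000000, Gamma_vuv = -0.224293, Gamma_vvv = -1.868354; k4 = (0.250036, 0.129456, 0.000305, 0.045832)
  Y <- Y + (h/6)(k1 + 2k2 + 2k3 + k4): u = -0.2250, v = -0.7373, du/dtau = 0.2500, dv/dtau = 0.1295
step 2:
  k1: at (u, v) = (-0.224998, -0.737279), (du/dtau, dv/dtau) = (0.250036, 0.129456); Gamma_uuu = 0.000000, Gamma_uuv = -0.001491, Gamma_uvv = -0.012418, Gamma_vuu = 0.000000, Gamma_vuv = -0.224294, Gamma_vvv = -1.868350; k1 = (0.250036, 0.129456, 0.000305, 0.045831)
  k2: at (u, v) = (-0.212496, -0.730807), (du/dtau, dv/dtau) = (0.250051, 0.131747); Gamma_uuu = 0.000000, Gamma_uuv = -0.001160, Gamma_uvv = -0.009809, Gamma_vuu = 0.000000, Gamma_vuv = -0.221782, Gamma_vvv = -1.874602; k2 = (0.250051, 0.131747, 0.000247, 0.047151)
  k3: at (u, v) = (-0.212496, -0.730692), (du/dtau, dv/dtau) = (0.250048, 0.131813); Gamma_uuu = 0.000000, Gamma_uuv = -0.001155, Gamma_uvv = -0.009762, Gamma_vuu = 0.000000, Gamma_vuv = -0.221726, Gamma_vvv = -1.874819; k3 = (0.250048, 0.131813, 0.000246, 0.047190)
  k4: at (u, v) = (-0.199993, -0.724098), (du/dtau, dv/dtau) = (0.250060, 0.134175); Gamma_uuu = 0.000000, Gamma_uuv = -0.000824, Gamma_uvv = -0.007072, Gamma_vuu = 0.000000, Gamma_vuv = -0.219082, Gamma_vvv = -1.881264; k4 = (0.250060, 0.134175, 0.000183, 0.048569)
  Y <- Y + (h/6)(k1 + 2k2 + 2k3 + k4): u = -0.2000, v = -0.7241, du/dtau = 0.2501, dv/dtau = 0.1342
step 3:
  k1: at (u, v) = (-0.199993, -0.724100), (du/dtau, dv/dtau) = (0.250060, 0.134174); Gamma_uuu = 0.000000, Gamma_uuv = -0.000824, Gamma_uvv = -0.007073, Gamma_vuu = 0.000000, Gamma_vuv = -0.219083, Gamma_vvv = -1.881260; k1 = (0.250060, 0.134174, 0.000183, 0.048569)
  k2: at (u, v) = (-0.187490, -0.717391), (du/dtau, dv/dtau) = (0.250069, 0.136602); Gamma_uuu = 0.000000, Gamma_uuv = -0.000493, Gamma_uvv = -0.004305, Gamma_vuu = 0.000000, Gamma_vuv = -0.216308, Gamma_vvv = -1.887887; k2 = (0.250069, 0.136602, 0.000114, 0.050006)
  k3: at (u, v) = (-0.187490, -0.717270), (du/dtau, dv/dtau) = (0.250066, 0.136674); Gamma_uuu = 0.000000, Gamma_uuv = -0.000487, Gamma_uvv = -0.004254, Gamma_vuu = 0.000000, Gamma_vuv = -0.216247, Gamma_vvv = -1.888120; k3 = (0.250066, 0.136674, 0.000113, 0.050051)
  k4: at (u, v) = (-0.174987, -0.710433), (du/dtau, dv/dtau) = (0.250072, 0.139179); Gamma_uuu = 0.000000, Gamma_uuv = -0.000158, Gamma_uvv = -0.001400, Gamma_vuu = 0.000000, Gamma_vuv = -0.213328, Gamma_vvv = -1.894958; k4 = (0.250072, 0.139179, 0.000038, 0.051556)
  Y <- Y + (h/6)(k1 + 2k2 + 2k3 + k4): u = -0.1750, v = -0.7104, du/dtau = 0.2501, dv/dtau = 0.1392
step 4:
  k1: at (u, v) = (-0.174987, -0.710435), (du/dtau, dv/dtau) = (0.250072, 0.139178); Gamma_uuu = 0.000000, Gamma_uuv = -0.000158, Gamma_uvv = -0.001401, Gamma_vuu = 0.000000, Gamma_vuv = -0.213329, Gamma_vvv = -1.894954; k1 = (0.250072, 0.139178, 0.000038, 0.051556)
  k2: at (u, v) = (-0.162483, -0.703476), (du/dtau, dv/dtau) = (0.250073, 0.141755); Gamma_uuu = 0.000000, Gamma_uuv = 0.000170, Gamma_uvv = 0.001537, Gamma_vuu = 0.000000, Gamma_vuv = -0.210266, Gamma_vvv = -1.901990; k2 = (0.250073, 0.141755, -0.000043, 0.053127)
  k3: at (u, v) = (-0.162483, -0.703347), (du/dtau, dv/dtau) = (0.250069, 0.141834); Gamma_uuu = 0.000000, Gamma_uuv = 0.000176, Gamma_uvv = 0.001592, Gamma_vuu = 0.000000, Gamma_vuv = -0.210198, Gamma_vvv = -1.902240; k3 = (0.250069, 0.141834, -0.000044, 0.053178)
  k4: at (u, v) = (-0.149980, -0.696252), (du/dtau, dv/dtau) = (0.250067, 0.144495); Gamma_uuu = 0.000000, Gamma_uuv = 0.000501, Gamma_uvv = 0.004621, Gamma_vuu = 0.000000, Gamma_vuv = -0.206978, Gamma_vvv = -1.909507; k4 = (0.250067, 0.144495, -0.000133, 0.054826)
  Y <- Y + (h/6)(k1 + 2k2 + 2k3 + k4): u = -0.1500, v = -0.6963, du/dtau = 0.2501, dv/dtau = 0.1445

Answer: u = -0.1500, v = -0.6963, du/dtau = 0.2501, dv/dtau = 0.1445


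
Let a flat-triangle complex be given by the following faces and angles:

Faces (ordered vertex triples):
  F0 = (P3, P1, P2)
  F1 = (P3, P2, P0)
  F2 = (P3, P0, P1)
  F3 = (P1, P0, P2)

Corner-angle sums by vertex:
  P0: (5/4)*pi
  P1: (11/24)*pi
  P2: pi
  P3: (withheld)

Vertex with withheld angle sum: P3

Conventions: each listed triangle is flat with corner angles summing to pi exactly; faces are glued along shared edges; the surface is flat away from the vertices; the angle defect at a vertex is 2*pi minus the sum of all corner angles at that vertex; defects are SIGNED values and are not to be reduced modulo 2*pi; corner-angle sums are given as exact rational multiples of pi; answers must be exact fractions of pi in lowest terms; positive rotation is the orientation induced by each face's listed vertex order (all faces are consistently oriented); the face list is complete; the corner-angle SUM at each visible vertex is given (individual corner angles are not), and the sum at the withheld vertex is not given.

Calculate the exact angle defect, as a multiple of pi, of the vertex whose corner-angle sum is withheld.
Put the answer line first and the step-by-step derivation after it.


Answer: defect(P3) = (17/24)*pi

V = 4, E = 6, F = 4; chi = V - E + F = 2
Gauss-Bonnet: total defect = 2*pi*chi = 4*pi; visible defects sum to (79/24)*pi


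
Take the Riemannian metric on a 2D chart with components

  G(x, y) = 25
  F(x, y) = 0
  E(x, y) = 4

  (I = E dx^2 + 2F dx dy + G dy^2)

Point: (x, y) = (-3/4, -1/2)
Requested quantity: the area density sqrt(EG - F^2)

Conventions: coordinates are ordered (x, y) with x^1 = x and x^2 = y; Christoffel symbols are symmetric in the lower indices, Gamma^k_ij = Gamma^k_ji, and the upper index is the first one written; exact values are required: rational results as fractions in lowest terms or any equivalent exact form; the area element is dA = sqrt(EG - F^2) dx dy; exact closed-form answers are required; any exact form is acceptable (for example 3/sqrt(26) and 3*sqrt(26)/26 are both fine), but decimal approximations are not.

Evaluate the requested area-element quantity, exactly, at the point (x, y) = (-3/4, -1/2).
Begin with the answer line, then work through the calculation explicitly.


Answer: sqrt(EG - F^2) = 10

E = 4, F = 0, G = 25; EG - F^2 = 100


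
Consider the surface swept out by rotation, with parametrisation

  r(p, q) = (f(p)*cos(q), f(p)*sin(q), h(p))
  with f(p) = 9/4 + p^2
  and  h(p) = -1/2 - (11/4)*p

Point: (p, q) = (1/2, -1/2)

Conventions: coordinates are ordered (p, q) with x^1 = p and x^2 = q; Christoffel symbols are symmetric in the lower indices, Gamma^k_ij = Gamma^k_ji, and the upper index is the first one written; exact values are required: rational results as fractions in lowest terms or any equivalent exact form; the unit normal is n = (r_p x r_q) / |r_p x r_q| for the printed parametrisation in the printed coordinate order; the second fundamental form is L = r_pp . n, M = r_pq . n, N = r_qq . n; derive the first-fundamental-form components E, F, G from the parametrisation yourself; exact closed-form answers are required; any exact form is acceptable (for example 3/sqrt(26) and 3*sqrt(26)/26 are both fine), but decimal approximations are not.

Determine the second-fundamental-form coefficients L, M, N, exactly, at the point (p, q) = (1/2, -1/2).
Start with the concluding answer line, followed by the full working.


Answer: L = 22*sqrt(137)/137, M = 0, N = -55*sqrt(137)/274

f = 5/2, f' = 1, f'' = 2, h' = -11/4, h'' = 0
E = 137/16, F = 0, G = 25/4; answer radicand W^2 = 137/16
unnormalised second-form numerators: l = 11/2, m = 0, n = -55/8; L = l/sqrt(137/16), and similarly M = m/sqrt(W^2), N = n/sqrt(W^2)


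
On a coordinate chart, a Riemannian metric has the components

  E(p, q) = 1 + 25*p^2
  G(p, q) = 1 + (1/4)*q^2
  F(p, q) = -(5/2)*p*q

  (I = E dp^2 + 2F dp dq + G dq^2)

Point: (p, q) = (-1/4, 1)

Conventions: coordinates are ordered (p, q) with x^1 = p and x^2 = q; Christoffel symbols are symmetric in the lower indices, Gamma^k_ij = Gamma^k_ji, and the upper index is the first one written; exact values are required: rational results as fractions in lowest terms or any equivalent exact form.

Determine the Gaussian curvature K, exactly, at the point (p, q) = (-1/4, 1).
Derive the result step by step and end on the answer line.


E = 41/16, F = 5/8, G = 5/4, EG - F^2 = 45/16 at the point
E_p = -25/2, E_q = 0, F_p = -5/2, F_q = 5/8, G_p = 0, G_q = 1/2
E_qq = 0, F_pq = -5/2, G_pp = 0
Evaluate Brioschi's two determinant matrices M1, M2 and divide by (EG - F^2)^2.
M1 = [[-E_qq/2 + F_pq - G_pp/2, E_p/2, F_p - E_q/2], [F_q - G_p/2, E, F], [G_q/2, F, G]] = [[-5/2, -25/4, -5/2], [5/8, 41/16, 5/8], [1/4, 5/8, 5/4]]; det M1 = -5/2
M2 = [[0, E_q/2, G_p/2], [E_q/2, E, F], [G_p/2, F, G]] = [[0, 0, 0], [0, 41/16, 5/8], [0, 5/8, 5/4]]; det M2 = 0
det M1 - det M2 = -5/2; K = -5/2 / (45/16)^2 = -128/405

Answer: K = -128/405


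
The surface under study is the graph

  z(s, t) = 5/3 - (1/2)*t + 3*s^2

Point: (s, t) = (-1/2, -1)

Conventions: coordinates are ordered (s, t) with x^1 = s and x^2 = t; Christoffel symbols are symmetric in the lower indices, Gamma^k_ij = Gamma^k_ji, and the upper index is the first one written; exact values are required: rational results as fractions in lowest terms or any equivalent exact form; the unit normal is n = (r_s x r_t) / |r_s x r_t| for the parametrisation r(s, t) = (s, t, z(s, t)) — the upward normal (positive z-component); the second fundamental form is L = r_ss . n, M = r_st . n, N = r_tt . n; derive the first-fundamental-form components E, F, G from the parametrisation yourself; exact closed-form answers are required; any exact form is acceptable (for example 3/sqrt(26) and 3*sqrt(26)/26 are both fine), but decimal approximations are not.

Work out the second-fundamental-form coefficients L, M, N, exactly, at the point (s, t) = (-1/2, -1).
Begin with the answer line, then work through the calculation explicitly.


Answer: L = 12*sqrt(41)/41, M = 0, N = 0

z_s = -3, z_t = -1/2, z_ss = 6, z_st = 0, z_tt = 0
E = 10, F = 3/2, G = 5/4; answer radicand W^2 = 41/4
unnormalised second-form numerators: l = 6, m = 0, n = 0; L = l/sqrt(41/4), and similarly M = m/sqrt(W^2), N = n/sqrt(W^2)


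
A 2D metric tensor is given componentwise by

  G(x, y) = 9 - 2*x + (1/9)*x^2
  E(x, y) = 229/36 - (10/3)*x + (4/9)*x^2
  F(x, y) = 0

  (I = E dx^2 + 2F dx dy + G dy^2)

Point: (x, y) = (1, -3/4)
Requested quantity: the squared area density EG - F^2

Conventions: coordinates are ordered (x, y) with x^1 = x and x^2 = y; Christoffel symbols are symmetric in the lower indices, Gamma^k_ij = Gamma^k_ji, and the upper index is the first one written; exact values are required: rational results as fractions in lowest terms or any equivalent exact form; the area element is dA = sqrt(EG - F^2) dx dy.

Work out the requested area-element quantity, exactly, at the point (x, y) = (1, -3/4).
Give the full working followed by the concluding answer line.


E = 125/36, F = 0, G = 64/9; EG - F^2 = 2000/81

Answer: EG - F^2 = 2000/81


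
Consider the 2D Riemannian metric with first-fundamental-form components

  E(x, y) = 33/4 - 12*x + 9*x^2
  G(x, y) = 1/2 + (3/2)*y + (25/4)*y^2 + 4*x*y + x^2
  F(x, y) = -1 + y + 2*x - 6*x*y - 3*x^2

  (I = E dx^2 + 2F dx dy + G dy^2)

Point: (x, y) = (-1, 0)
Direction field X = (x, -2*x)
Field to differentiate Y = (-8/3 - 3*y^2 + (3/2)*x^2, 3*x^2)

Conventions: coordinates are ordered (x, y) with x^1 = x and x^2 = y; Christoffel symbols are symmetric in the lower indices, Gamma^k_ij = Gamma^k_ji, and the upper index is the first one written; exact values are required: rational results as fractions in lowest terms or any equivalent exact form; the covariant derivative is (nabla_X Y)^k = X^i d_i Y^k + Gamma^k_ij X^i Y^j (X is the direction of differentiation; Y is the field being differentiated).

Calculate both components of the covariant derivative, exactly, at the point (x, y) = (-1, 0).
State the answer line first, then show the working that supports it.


Answer: (nabla_X Y)^x = 899/63, (nabla_X Y)^y = 391/7

E = 117/4, F = -6, G = 3/2 at the point
E_x = -30, E_y = 0, F_x = 8, F_y = 7, G_x = -2, G_y = -5/2
EG - F^2 = 63/8;  g^inv = (8/63) * [[3/2, 6], [6, 117/4]]
first-kind symbols [ij,l] = (1/2)(d_i g_jl + d_j g_il - d_l g_ij): [xx,x] = E_x/2 = -15, [xx,y] = F_x - E_y/2 = 8, [xy,x] = E_y/2 = 0, [xy,y] = G_x/2 = -1, [yy,x] = F_y - G_x/2 = 8, [yy,y] = G_y/2 = -5/4
Gamma^x_ij = (G*[ij,x] - F*[ij,y])/(EG - F^2), Gamma^y_ij = (E*[ij,y] - F*[ij,x])/(EG - F^2)
Gamma_xxx = 68/21, Gamma_xxy = -16/21, Gamma_xyy = 4/7, Gamma_yxx = 128/7, Gamma_yxy = -26/7, Gamma_yyy = 61/42
X = (-1, 2), Y = (-7/6, 3) at the point
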